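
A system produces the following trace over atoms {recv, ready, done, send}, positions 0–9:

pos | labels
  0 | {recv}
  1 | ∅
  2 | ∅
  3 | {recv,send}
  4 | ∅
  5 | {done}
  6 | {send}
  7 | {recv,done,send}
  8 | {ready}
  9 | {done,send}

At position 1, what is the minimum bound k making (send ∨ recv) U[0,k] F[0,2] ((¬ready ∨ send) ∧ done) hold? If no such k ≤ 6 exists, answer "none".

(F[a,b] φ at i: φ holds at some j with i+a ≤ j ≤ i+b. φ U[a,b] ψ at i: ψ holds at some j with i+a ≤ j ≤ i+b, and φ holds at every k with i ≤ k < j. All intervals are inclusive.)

none

Need earliest j ≥ 1 with F[0,2] ((¬ready ∨ send) ∧ done), and (send ∨ recv) at every k in [1,j-1].
  j=1: rhs fails.
  j=2: rhs fails.
  j=3: rhs holds but lhs fails at k=1.
  j=4: rhs holds but lhs fails at k=1.
  j=5: rhs holds but lhs fails at k=1.
  j=6: rhs holds but lhs fails at k=1.
  j=7: rhs holds but lhs fails at k=1.
No witness within the range → none.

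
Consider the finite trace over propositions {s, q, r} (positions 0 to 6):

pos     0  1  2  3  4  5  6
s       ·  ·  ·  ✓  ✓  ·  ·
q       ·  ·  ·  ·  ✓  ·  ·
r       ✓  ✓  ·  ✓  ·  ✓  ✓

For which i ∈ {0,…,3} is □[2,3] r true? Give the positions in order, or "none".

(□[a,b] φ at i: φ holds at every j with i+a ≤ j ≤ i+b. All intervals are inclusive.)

Evaluate at each i in [0,3]:
  i=0: ✗ (fails at j=2)
  i=1: ✗ (fails at j=4)
  i=2: ✗ (fails at j=4)
  i=3: ✓ (all of [5,6])

3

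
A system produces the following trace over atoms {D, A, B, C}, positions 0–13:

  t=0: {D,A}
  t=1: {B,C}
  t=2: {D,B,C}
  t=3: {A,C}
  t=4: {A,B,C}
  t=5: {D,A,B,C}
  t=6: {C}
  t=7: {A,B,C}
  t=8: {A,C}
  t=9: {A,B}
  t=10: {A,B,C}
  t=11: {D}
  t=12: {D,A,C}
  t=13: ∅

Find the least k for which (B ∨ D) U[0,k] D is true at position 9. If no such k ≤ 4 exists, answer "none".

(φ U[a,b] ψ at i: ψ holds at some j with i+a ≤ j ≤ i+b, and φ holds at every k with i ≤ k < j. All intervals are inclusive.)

2

Need earliest j ≥ 9 with D, and (B ∨ D) at every k in [9,j-1].
  j=9: rhs fails.
  j=10: rhs fails.
  j=11: rhs holds; lhs holds on [9,10]. k = 2.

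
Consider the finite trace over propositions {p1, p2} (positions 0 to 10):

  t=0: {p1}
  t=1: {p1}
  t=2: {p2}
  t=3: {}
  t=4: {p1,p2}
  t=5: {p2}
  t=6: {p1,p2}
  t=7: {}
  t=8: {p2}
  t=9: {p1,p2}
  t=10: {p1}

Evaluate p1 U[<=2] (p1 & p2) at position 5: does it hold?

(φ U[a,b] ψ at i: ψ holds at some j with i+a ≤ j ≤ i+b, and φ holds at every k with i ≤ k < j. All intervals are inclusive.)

False

Need some j in [5,7] with (p1 & p2), and p1 at every k in [5,j-1].
  j=5: (p1 & p2) false.
  j=6: (p1 & p2) holds, but p1 fails at k=5 → not this j.
  j=7: (p1 & p2) false.
No j in the window works → until fails.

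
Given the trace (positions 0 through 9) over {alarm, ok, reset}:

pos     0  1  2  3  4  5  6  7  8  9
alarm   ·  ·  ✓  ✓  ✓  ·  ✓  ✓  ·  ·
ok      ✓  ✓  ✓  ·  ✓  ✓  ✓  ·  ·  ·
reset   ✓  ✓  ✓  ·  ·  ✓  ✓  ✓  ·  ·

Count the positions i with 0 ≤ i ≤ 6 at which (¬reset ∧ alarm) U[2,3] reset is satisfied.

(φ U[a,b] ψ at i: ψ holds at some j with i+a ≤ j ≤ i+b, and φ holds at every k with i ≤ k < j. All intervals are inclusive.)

Evaluate at each i in [0,6]:
  i=0: ✗ (lhs fails at k=0 before rhs at j=2)
  i=1: ✗ (no rhs in [3,4])
  i=2: ✗ (lhs fails at k=2 before rhs at j=5)
  i=3: ✓ (rhs at j=5; lhs holds on [3,4])
  i=4: ✗ (lhs fails at k=5 before rhs at j=6)
  i=5: ✗ (lhs fails at k=5 before rhs at j=7)
  i=6: ✗ (no rhs in [8,9])
Positions where it holds: {3} → 1.

1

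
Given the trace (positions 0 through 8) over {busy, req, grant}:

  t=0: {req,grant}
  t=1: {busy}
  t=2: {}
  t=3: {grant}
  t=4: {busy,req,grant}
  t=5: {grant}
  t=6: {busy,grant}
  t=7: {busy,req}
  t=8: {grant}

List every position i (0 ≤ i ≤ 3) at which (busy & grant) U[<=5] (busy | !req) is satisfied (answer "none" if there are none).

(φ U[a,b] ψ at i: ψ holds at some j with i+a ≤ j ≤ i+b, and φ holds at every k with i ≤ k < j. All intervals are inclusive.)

Evaluate at each i in [0,3]:
  i=0: ✗ (lhs fails at k=0 before rhs at j=1)
  i=1: ✓ (rhs at j=1)
  i=2: ✓ (rhs at j=2)
  i=3: ✓ (rhs at j=3)

1, 2, 3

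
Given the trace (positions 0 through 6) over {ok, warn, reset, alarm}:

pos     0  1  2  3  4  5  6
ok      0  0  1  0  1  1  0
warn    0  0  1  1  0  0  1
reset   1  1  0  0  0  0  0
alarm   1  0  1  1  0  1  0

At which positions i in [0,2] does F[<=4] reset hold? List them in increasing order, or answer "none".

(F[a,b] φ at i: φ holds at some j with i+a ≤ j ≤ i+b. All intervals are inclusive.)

Evaluate at each i in [0,2]:
  i=0: ✓ (witness j=0)
  i=1: ✓ (witness j=1)
  i=2: ✗ (none in [2,6])

0, 1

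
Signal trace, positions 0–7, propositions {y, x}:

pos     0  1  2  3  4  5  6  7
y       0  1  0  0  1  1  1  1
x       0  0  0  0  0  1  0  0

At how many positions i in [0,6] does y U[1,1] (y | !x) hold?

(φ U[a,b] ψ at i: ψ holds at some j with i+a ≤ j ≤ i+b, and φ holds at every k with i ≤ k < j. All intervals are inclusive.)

4

Evaluate at each i in [0,6]:
  i=0: ✗ (lhs fails at k=0 before rhs at j=1)
  i=1: ✓ (rhs at j=2; lhs holds on [1,1])
  i=2: ✗ (lhs fails at k=2 before rhs at j=3)
  i=3: ✗ (lhs fails at k=3 before rhs at j=4)
  i=4: ✓ (rhs at j=5; lhs holds on [4,4])
  i=5: ✓ (rhs at j=6; lhs holds on [5,5])
  i=6: ✓ (rhs at j=7; lhs holds on [6,6])
Positions where it holds: {1, 4, 5, 6} → 4.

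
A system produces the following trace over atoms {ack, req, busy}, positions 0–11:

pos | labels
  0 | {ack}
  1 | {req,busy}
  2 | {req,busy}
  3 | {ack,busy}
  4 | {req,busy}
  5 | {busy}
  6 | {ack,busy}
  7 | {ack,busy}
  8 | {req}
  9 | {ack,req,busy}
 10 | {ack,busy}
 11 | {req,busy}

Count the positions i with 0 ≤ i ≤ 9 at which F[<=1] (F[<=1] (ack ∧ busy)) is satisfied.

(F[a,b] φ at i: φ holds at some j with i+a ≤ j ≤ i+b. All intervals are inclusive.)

Evaluate at each i in [0,9]:
  i=0: ✗ (none in [0,1])
  i=1: ✓ (witness j=2)
  i=2: ✓ (witness j=2)
  i=3: ✓ (witness j=3)
  i=4: ✓ (witness j=5)
  i=5: ✓ (witness j=5)
  i=6: ✓ (witness j=6)
  i=7: ✓ (witness j=7)
  i=8: ✓ (witness j=8)
  i=9: ✓ (witness j=9)
Positions where it holds: {1, 2, 3, 4, 5, 6, 7, 8, 9} → 9.

9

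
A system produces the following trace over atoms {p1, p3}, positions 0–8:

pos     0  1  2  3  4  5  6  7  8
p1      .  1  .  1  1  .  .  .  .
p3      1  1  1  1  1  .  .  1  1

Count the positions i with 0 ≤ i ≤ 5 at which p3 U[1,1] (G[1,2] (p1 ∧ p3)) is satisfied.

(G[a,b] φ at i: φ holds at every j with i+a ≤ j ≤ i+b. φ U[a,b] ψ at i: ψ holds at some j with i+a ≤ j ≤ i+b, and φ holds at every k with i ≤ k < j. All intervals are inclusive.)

Evaluate at each i in [0,5]:
  i=0: ✗ (no rhs in [1,1])
  i=1: ✓ (rhs at j=2; lhs holds on [1,1])
  i=2: ✗ (no rhs in [3,3])
  i=3: ✗ (no rhs in [4,4])
  i=4: ✗ (no rhs in [5,5])
  i=5: ✗ (no rhs in [6,6])
Positions where it holds: {1} → 1.

1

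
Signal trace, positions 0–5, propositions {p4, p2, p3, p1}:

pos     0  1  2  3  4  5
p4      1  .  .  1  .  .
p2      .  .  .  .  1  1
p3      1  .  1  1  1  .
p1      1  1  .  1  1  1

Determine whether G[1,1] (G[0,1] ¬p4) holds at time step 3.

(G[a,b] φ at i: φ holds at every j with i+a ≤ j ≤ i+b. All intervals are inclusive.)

Check G[0,1] ¬p4 at every j in [4,4]:
  j=4: holds on [4,5]
All positions satisfy it → formula holds.

Holds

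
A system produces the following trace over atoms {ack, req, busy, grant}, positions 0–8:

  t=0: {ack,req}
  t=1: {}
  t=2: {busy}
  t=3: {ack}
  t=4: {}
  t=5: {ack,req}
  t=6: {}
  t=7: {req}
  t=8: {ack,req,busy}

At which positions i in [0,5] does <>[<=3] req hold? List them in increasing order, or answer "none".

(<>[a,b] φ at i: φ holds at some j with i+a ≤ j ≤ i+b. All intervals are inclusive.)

0, 2, 3, 4, 5

Evaluate at each i in [0,5]:
  i=0: ✓ (witness j=0)
  i=1: ✗ (none in [1,4])
  i=2: ✓ (witness j=5)
  i=3: ✓ (witness j=5)
  i=4: ✓ (witness j=5)
  i=5: ✓ (witness j=5)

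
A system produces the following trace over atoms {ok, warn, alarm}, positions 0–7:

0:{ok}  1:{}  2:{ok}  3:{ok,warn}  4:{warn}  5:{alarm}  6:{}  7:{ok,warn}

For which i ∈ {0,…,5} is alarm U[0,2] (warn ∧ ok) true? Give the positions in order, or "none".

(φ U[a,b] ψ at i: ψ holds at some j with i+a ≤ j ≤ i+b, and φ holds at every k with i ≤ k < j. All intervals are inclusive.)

Evaluate at each i in [0,5]:
  i=0: ✗ (no rhs in [0,2])
  i=1: ✗ (lhs fails at k=1 before rhs at j=3)
  i=2: ✗ (lhs fails at k=2 before rhs at j=3)
  i=3: ✓ (rhs at j=3)
  i=4: ✗ (no rhs in [4,6])
  i=5: ✗ (lhs fails at k=6 before rhs at j=7)

3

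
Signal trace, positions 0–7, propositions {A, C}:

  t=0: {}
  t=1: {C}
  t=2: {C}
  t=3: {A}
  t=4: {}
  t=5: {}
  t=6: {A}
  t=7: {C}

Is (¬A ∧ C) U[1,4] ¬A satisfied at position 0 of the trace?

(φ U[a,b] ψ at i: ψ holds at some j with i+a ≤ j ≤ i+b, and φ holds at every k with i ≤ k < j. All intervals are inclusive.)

Need some j in [1,4] with ¬A, and (¬A ∧ C) at every k in [0,j-1].
  j=1: ¬A holds, but (¬A ∧ C) fails at k=0 → not this j.
  j=2: ¬A holds, but (¬A ∧ C) fails at k=0 → not this j.
  j=3: ¬A false.
  j=4: ¬A holds, but (¬A ∧ C) fails at k=0 → not this j.
No j in the window works → until fails.

False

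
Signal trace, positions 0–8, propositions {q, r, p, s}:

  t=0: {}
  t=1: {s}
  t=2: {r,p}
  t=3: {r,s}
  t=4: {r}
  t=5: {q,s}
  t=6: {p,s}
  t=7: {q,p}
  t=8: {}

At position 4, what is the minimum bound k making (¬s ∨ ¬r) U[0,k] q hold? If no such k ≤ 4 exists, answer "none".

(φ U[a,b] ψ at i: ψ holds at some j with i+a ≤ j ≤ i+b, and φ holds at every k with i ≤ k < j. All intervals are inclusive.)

1

Need earliest j ≥ 4 with q, and (¬s ∨ ¬r) at every k in [4,j-1].
  j=4: rhs fails.
  j=5: rhs holds; lhs holds on [4,4]. k = 1.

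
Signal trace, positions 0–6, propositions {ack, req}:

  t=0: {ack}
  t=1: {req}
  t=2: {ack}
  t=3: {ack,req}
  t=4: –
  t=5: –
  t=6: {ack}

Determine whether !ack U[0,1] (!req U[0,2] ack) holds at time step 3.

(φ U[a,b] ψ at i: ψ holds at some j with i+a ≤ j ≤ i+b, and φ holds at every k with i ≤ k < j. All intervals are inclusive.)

True

Need some j in [3,4] with (!req U[0,2] ack), and !ack at every k in [3,j-1].
  j=3: (!req U[0,2] ack) holds; no prefix to check → satisfied.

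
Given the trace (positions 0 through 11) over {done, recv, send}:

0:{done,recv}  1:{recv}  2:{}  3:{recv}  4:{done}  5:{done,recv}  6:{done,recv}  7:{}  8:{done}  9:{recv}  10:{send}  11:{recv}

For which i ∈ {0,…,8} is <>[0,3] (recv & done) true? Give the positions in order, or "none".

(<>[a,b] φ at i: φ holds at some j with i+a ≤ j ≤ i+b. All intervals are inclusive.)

Evaluate at each i in [0,8]:
  i=0: ✓ (witness j=0)
  i=1: ✗ (none in [1,4])
  i=2: ✓ (witness j=5)
  i=3: ✓ (witness j=5)
  i=4: ✓ (witness j=5)
  i=5: ✓ (witness j=5)
  i=6: ✓ (witness j=6)
  i=7: ✗ (none in [7,10])
  i=8: ✗ (none in [8,11])

0, 2, 3, 4, 5, 6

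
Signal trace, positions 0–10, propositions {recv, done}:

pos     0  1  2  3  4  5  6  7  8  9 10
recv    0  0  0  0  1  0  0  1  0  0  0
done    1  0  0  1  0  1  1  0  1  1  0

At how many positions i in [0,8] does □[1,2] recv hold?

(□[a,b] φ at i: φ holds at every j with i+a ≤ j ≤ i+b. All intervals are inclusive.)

0

Evaluate at each i in [0,8]:
  i=0: ✗ (fails at j=1)
  i=1: ✗ (fails at j=2)
  i=2: ✗ (fails at j=3)
  i=3: ✗ (fails at j=5)
  i=4: ✗ (fails at j=5)
  i=5: ✗ (fails at j=6)
  i=6: ✗ (fails at j=8)
  i=7: ✗ (fails at j=8)
  i=8: ✗ (fails at j=9)
Positions where it holds: {} → 0.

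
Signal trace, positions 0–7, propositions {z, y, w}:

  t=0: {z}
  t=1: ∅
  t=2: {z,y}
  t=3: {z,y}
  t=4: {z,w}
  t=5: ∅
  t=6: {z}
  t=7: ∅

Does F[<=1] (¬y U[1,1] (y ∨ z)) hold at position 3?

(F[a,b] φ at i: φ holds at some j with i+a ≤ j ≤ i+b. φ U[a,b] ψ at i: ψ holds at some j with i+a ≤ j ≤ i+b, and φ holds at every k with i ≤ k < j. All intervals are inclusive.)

Check (¬y U[1,1] (y ∨ z)) at each j in [3,4]:
  j=3: fails
  j=4: fails
No position in the window satisfies it → formula fails.

Does not hold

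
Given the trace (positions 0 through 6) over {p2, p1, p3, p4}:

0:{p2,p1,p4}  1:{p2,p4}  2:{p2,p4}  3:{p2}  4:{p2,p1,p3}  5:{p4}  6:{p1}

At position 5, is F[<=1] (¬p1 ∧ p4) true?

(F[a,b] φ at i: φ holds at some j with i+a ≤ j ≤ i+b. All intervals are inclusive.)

Holds

Check (¬p1 ∧ p4) at each j in [5,6]:
  j=5: true
  j=6: false
Found at j=5 → formula holds.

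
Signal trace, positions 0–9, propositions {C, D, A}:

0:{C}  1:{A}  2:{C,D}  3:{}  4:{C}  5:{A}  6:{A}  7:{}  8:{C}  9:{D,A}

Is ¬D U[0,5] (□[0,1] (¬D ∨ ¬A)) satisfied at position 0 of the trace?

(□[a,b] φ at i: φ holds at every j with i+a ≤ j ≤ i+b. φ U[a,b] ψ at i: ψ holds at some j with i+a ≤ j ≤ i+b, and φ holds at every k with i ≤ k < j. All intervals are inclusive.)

True

Need some j in [0,5] with □[0,1] (¬D ∨ ¬A), and ¬D at every k in [0,j-1].
  j=0: □[0,1] (¬D ∨ ¬A) holds; no prefix to check → satisfied.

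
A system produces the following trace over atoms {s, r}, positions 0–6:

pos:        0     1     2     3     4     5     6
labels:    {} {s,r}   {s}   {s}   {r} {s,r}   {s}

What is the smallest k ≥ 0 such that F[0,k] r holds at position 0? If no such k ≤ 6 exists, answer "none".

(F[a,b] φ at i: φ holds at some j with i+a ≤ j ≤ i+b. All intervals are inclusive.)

1

Scan j = 0,1,… for r:
  j=0: fails
  j=1: holds
First hit at j=1, so smallest k = 1-0 = 1.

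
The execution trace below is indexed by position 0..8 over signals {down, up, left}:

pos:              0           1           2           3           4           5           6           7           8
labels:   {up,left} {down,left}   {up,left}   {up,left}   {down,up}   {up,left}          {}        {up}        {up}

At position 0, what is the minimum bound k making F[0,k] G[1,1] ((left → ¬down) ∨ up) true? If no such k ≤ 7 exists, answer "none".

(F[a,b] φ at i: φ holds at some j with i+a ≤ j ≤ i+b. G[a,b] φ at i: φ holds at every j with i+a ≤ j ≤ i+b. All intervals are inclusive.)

Scan j = 0,1,… for G[1,1] ((left → ¬down) ∨ up):
  j=0: fails
  j=1: holds
First hit at j=1, so smallest k = 1-0 = 1.

1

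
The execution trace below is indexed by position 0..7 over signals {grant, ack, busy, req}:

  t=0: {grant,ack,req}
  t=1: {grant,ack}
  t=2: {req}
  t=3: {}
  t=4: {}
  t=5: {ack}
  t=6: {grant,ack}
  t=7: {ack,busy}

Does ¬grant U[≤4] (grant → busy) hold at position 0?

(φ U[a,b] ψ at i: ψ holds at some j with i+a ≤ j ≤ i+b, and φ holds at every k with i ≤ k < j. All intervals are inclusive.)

No

Need some j in [0,4] with (grant → busy), and ¬grant at every k in [0,j-1].
  j=0: (grant → busy) false.
  j=1: (grant → busy) false.
  j=2: (grant → busy) holds, but ¬grant fails at k=0 → not this j.
  j=3: (grant → busy) holds, but ¬grant fails at k=0 → not this j.
  j=4: (grant → busy) holds, but ¬grant fails at k=0 → not this j.
No j in the window works → until fails.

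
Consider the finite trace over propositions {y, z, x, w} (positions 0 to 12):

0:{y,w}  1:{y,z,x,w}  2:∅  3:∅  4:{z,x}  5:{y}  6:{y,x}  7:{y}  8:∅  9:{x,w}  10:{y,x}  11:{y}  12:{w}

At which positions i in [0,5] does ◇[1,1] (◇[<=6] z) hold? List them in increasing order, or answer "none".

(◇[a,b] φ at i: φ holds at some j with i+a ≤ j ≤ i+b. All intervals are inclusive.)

Evaluate at each i in [0,5]:
  i=0: ✓ (witness j=1)
  i=1: ✓ (witness j=2)
  i=2: ✓ (witness j=3)
  i=3: ✓ (witness j=4)
  i=4: ✗ (none in [5,5])
  i=5: ✗ (none in [6,6])

0, 1, 2, 3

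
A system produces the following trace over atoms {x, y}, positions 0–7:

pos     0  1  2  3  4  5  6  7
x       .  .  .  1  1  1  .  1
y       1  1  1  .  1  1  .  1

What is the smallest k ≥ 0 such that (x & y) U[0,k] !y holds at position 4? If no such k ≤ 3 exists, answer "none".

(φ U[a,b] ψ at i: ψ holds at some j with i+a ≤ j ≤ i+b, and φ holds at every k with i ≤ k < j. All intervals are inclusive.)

Need earliest j ≥ 4 with !y, and (x & y) at every k in [4,j-1].
  j=4: rhs fails.
  j=5: rhs fails.
  j=6: rhs holds; lhs holds on [4,5]. k = 2.

2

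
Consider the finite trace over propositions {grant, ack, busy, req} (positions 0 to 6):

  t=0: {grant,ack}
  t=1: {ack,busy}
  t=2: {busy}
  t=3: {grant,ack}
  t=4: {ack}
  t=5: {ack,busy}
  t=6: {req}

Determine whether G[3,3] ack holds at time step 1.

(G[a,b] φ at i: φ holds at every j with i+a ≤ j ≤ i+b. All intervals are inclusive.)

Yes

Check ack at every j in [4,4]:
  j=4: true
All positions satisfy it → formula holds.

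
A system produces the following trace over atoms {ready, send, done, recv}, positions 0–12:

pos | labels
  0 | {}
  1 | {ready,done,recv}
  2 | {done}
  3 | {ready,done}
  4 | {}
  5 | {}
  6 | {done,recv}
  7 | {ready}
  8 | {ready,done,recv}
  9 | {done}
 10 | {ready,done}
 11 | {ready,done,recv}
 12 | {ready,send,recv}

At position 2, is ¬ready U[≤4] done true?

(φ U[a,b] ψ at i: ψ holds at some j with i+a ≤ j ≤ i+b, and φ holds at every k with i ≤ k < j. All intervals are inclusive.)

Need some j in [2,6] with done, and ¬ready at every k in [2,j-1].
  j=2: done holds; no prefix to check → satisfied.

Holds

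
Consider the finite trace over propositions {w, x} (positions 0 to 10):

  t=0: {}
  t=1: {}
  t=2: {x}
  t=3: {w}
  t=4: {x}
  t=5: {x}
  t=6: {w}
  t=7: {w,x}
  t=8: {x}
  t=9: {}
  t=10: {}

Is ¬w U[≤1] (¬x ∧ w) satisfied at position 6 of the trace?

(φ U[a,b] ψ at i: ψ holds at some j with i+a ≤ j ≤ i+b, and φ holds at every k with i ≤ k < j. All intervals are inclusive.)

Need some j in [6,7] with (¬x ∧ w), and ¬w at every k in [6,j-1].
  j=6: (¬x ∧ w) holds; no prefix to check → satisfied.

Yes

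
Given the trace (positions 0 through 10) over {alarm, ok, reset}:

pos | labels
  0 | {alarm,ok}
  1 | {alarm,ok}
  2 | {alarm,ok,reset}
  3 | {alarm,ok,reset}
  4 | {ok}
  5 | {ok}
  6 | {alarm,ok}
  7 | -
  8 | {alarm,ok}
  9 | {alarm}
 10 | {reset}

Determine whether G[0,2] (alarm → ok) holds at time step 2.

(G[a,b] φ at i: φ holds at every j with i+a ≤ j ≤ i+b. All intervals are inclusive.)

True

Check (alarm → ok) at every j in [2,4]:
  j=2: antecedent true; consequent true → ✓
  j=3: antecedent true; consequent true → ✓
  j=4: antecedent false → ✓
All positions satisfy it → formula holds.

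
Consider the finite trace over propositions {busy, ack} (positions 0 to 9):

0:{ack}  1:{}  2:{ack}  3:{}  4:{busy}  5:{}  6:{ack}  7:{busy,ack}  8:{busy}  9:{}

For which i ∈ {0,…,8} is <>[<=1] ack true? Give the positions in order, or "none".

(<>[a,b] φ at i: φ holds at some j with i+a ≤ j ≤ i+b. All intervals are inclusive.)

Evaluate at each i in [0,8]:
  i=0: ✓ (witness j=0)
  i=1: ✓ (witness j=2)
  i=2: ✓ (witness j=2)
  i=3: ✗ (none in [3,4])
  i=4: ✗ (none in [4,5])
  i=5: ✓ (witness j=6)
  i=6: ✓ (witness j=6)
  i=7: ✓ (witness j=7)
  i=8: ✗ (none in [8,9])

0, 1, 2, 5, 6, 7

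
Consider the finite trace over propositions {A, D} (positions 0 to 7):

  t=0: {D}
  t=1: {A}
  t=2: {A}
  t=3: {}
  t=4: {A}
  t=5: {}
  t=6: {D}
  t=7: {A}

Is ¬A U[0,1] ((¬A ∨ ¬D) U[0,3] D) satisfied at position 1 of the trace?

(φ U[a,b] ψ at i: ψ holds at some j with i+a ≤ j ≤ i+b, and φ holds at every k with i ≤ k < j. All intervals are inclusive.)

Does not hold

Need some j in [1,2] with ((¬A ∨ ¬D) U[0,3] D), and ¬A at every k in [1,j-1].
  j=1: ((¬A ∨ ¬D) U[0,3] D) — fails.
  j=2: ((¬A ∨ ¬D) U[0,3] D) — fails.
No j in the window works → until fails.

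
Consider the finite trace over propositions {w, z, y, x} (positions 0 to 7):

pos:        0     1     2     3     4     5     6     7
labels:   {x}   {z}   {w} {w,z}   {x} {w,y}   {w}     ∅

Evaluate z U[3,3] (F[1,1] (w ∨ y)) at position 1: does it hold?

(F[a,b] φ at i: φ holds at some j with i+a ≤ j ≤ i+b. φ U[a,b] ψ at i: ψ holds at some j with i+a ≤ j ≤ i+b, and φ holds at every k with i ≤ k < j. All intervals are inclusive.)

Need some j in [4,4] with F[1,1] (w ∨ y), and z at every k in [1,j-1].
  j=4: F[1,1] (w ∨ y) holds, but z fails at k=2 → not this j.
No j in the window works → until fails.

False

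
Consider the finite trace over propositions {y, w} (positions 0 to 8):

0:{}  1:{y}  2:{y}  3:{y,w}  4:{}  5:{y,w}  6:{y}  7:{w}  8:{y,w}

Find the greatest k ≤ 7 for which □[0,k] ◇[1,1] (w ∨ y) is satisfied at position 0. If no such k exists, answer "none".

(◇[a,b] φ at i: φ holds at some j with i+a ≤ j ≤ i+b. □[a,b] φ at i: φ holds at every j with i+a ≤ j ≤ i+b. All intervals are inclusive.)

2

◇[1,1] (w ∨ y) must hold from j=0 onward; find where it first fails.
  j=0: holds
  j=1: holds
  j=2: holds
  j=3: fails
Holds on [0,2], so largest k = 2.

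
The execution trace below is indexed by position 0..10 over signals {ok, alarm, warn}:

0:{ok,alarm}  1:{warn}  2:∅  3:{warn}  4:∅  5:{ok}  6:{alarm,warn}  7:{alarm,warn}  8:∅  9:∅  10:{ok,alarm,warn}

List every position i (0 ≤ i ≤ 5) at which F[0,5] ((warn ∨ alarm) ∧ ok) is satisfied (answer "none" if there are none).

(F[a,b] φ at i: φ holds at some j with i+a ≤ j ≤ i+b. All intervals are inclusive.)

Evaluate at each i in [0,5]:
  i=0: ✓ (witness j=0)
  i=1: ✗ (none in [1,6])
  i=2: ✗ (none in [2,7])
  i=3: ✗ (none in [3,8])
  i=4: ✗ (none in [4,9])
  i=5: ✓ (witness j=10)

0, 5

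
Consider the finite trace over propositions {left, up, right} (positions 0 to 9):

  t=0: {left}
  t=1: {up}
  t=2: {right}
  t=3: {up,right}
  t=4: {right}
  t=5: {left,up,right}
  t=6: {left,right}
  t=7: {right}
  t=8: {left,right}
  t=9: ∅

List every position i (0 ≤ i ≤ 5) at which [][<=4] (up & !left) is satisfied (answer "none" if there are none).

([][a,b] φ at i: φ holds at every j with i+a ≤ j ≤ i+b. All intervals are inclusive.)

Evaluate at each i in [0,5]:
  i=0: ✗ (fails at j=0)
  i=1: ✗ (fails at j=2)
  i=2: ✗ (fails at j=2)
  i=3: ✗ (fails at j=4)
  i=4: ✗ (fails at j=4)
  i=5: ✗ (fails at j=5)

none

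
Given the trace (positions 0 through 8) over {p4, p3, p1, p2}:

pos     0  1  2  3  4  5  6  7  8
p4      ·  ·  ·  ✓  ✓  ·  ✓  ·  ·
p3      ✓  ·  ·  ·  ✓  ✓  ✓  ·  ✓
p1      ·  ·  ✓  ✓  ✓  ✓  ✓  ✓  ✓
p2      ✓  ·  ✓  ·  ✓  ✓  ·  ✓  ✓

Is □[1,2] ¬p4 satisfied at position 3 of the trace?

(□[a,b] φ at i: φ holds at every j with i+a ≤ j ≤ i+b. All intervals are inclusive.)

False

Check ¬p4 at every j in [4,5]:
  j=4: false
  j=5: true
Fails at j=4 → formula fails.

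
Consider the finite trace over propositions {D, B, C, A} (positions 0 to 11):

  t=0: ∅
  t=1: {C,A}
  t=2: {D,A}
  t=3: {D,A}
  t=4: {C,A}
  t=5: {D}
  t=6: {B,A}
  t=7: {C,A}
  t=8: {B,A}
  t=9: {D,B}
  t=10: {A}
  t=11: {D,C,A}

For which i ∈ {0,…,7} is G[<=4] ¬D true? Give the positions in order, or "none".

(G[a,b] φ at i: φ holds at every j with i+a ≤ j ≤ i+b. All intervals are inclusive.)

none

Evaluate at each i in [0,7]:
  i=0: ✗ (fails at j=2)
  i=1: ✗ (fails at j=2)
  i=2: ✗ (fails at j=2)
  i=3: ✗ (fails at j=3)
  i=4: ✗ (fails at j=5)
  i=5: ✗ (fails at j=5)
  i=6: ✗ (fails at j=9)
  i=7: ✗ (fails at j=9)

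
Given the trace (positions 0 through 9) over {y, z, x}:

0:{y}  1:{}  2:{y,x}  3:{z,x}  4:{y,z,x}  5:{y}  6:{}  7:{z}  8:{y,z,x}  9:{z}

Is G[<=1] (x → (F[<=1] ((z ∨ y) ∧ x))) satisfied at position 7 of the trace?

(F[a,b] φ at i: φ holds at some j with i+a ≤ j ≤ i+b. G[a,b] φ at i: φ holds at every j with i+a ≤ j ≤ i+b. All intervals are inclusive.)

Holds

Check (x → (F[<=1] ((z ∨ y) ∧ x))) at every j in [7,8]:
  j=7: antecedent false → ✓
  j=8: antecedent true; consequent holds (witness at 8) → ✓
All positions satisfy it → formula holds.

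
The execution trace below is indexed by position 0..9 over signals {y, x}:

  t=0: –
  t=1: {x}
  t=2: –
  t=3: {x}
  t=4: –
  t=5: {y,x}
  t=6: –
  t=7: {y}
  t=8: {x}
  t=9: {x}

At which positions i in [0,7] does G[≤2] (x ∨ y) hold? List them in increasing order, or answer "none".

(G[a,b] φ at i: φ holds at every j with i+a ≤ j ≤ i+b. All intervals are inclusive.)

Evaluate at each i in [0,7]:
  i=0: ✗ (fails at j=0)
  i=1: ✗ (fails at j=2)
  i=2: ✗ (fails at j=2)
  i=3: ✗ (fails at j=4)
  i=4: ✗ (fails at j=4)
  i=5: ✗ (fails at j=6)
  i=6: ✗ (fails at j=6)
  i=7: ✓ (all of [7,9])

7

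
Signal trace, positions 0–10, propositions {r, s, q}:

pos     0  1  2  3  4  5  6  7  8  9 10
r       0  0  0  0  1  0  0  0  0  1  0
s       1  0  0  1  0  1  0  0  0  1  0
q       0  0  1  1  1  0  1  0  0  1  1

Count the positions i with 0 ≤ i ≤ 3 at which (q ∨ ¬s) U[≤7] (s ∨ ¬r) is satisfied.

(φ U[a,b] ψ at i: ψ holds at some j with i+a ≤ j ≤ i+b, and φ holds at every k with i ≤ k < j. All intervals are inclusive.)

Evaluate at each i in [0,3]:
  i=0: ✓ (rhs at j=0)
  i=1: ✓ (rhs at j=1)
  i=2: ✓ (rhs at j=2)
  i=3: ✓ (rhs at j=3)
Positions where it holds: {0, 1, 2, 3} → 4.

4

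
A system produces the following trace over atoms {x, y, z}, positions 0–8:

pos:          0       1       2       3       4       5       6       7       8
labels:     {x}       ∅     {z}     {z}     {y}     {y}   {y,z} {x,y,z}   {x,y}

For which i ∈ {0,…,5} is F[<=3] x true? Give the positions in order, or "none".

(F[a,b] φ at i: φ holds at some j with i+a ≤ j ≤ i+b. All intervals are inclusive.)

Evaluate at each i in [0,5]:
  i=0: ✓ (witness j=0)
  i=1: ✗ (none in [1,4])
  i=2: ✗ (none in [2,5])
  i=3: ✗ (none in [3,6])
  i=4: ✓ (witness j=7)
  i=5: ✓ (witness j=7)

0, 4, 5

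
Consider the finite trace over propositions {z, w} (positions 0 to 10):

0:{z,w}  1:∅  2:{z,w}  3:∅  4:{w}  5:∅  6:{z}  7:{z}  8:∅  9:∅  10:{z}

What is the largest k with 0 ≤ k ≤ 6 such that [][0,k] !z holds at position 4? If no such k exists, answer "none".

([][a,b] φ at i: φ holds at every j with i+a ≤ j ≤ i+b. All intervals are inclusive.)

!z must hold from j=4 onward; find where it first fails.
  j=4: holds
  j=5: holds
  j=6: fails
Holds on [4,5], so largest k = 1.

1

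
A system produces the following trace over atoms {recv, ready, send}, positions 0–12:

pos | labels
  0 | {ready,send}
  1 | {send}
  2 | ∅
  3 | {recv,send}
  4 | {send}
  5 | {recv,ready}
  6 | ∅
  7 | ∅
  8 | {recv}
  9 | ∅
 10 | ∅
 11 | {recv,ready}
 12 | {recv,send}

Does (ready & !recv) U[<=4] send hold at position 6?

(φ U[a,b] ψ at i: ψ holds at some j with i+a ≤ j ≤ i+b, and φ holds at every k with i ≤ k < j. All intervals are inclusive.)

Does not hold

Need some j in [6,10] with send, and (ready & !recv) at every k in [6,j-1].
  j=6: send false.
  j=7: send false.
  j=8: send false.
  j=9: send false.
  j=10: send false.
No j in the window works → until fails.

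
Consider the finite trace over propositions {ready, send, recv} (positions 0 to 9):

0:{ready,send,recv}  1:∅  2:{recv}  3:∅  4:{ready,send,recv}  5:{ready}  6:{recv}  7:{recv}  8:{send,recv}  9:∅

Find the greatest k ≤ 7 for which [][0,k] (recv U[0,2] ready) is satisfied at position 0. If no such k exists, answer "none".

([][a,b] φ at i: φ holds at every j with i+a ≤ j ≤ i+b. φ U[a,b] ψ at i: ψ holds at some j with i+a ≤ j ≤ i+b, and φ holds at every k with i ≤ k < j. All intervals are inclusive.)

0

(recv U[0,2] ready) must hold from j=0 onward; find where it first fails.
  j=0: holds
  j=1: fails
Holds on [0,0], so largest k = 0.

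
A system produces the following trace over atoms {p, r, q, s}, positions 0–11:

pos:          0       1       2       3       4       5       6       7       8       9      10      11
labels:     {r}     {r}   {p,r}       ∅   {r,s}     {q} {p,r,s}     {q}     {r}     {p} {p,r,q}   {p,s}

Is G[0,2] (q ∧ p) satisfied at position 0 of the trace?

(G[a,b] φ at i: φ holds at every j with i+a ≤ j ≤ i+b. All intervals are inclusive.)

Check (q ∧ p) at every j in [0,2]:
  j=0: false
  j=1: false
  j=2: false
Fails at j=0 → formula fails.

False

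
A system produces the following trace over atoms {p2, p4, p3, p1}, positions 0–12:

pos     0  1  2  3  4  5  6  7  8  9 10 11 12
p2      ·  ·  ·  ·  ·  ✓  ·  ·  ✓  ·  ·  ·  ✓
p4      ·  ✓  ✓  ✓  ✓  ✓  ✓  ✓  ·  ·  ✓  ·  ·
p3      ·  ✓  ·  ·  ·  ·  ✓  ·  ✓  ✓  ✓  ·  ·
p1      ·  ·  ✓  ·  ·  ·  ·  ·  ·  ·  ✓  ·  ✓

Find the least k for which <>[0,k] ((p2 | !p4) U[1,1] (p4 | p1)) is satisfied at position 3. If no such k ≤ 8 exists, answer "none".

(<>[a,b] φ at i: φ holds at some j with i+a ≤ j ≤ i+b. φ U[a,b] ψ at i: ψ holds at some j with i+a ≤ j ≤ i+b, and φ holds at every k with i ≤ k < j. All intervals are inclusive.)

Scan j = 3,4,… for ((p2 | !p4) U[1,1] (p4 | p1)):
  j=3: fails
  j=4: fails
  j=5: holds
First hit at j=5, so smallest k = 5-3 = 2.

2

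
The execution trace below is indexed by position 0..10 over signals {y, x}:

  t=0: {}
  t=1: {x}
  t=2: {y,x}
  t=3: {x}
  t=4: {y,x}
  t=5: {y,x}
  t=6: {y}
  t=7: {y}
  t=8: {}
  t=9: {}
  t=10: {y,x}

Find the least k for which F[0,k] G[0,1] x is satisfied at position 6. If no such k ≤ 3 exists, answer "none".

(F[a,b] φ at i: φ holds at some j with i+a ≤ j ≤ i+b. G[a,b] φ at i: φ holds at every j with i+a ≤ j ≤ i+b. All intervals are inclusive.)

Scan j = 6,7,… for G[0,1] x:
  j=6: fails
  j=7: fails
  j=8: fails
  j=9: fails
No j in [6,9] satisfies it → none.

none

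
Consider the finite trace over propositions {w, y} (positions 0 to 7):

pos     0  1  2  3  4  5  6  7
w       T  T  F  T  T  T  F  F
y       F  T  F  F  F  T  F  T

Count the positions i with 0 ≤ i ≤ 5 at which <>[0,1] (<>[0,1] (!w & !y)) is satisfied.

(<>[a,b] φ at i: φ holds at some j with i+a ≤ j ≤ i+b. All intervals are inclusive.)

5

Evaluate at each i in [0,5]:
  i=0: ✓ (witness j=1)
  i=1: ✓ (witness j=1)
  i=2: ✓ (witness j=2)
  i=3: ✗ (none in [3,4])
  i=4: ✓ (witness j=5)
  i=5: ✓ (witness j=5)
Positions where it holds: {0, 1, 2, 4, 5} → 5.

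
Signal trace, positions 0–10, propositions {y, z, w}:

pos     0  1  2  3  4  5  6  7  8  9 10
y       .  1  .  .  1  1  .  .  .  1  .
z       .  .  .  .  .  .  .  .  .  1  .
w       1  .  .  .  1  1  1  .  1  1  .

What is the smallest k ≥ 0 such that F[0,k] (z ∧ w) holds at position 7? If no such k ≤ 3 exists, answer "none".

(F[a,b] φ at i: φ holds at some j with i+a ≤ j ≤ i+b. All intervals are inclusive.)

Scan j = 7,8,… for (z ∧ w):
  j=7: fails
  j=8: fails
  j=9: holds
First hit at j=9, so smallest k = 9-7 = 2.

2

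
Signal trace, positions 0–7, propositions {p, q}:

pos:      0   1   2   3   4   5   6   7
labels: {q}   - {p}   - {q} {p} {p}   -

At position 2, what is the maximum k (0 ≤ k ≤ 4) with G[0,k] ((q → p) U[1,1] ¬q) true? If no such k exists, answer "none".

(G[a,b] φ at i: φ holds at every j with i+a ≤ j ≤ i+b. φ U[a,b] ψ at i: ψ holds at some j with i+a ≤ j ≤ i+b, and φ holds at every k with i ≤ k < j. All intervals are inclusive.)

0

((q → p) U[1,1] ¬q) must hold from j=2 onward; find where it first fails.
  j=2: holds
  j=3: fails
Holds on [2,2], so largest k = 0.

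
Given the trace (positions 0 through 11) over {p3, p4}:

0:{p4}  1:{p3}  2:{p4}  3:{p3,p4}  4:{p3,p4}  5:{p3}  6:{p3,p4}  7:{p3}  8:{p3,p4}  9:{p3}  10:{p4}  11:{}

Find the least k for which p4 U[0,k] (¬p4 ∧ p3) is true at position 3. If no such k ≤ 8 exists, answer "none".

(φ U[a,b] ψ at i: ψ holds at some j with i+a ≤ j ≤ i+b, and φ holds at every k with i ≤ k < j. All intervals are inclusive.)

2

Need earliest j ≥ 3 with (¬p4 ∧ p3), and p4 at every k in [3,j-1].
  j=3: rhs fails.
  j=4: rhs fails.
  j=5: rhs holds; lhs holds on [3,4]. k = 2.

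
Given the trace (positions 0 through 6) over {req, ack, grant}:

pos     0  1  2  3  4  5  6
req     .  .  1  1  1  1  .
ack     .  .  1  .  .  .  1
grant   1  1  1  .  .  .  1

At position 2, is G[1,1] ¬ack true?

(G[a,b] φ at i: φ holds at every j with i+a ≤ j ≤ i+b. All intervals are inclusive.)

Check ¬ack at every j in [3,3]:
  j=3: true
All positions satisfy it → formula holds.

Yes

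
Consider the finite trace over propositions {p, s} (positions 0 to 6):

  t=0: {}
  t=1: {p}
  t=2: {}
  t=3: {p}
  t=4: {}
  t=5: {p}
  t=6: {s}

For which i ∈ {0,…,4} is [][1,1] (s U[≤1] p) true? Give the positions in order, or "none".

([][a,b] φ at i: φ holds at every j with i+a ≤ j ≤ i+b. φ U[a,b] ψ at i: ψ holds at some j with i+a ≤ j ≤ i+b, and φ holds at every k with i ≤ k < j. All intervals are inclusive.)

Evaluate at each i in [0,4]:
  i=0: ✓ (all of [1,1])
  i=1: ✗ (fails at j=2)
  i=2: ✓ (all of [3,3])
  i=3: ✗ (fails at j=4)
  i=4: ✓ (all of [5,5])

0, 2, 4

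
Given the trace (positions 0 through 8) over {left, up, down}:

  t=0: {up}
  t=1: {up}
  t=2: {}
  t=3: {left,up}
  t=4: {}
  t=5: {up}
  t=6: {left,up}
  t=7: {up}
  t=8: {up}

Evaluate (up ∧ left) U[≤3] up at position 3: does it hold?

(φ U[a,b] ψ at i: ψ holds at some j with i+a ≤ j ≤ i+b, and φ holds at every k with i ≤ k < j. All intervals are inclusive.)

Need some j in [3,6] with up, and (up ∧ left) at every k in [3,j-1].
  j=3: up holds; no prefix to check → satisfied.

True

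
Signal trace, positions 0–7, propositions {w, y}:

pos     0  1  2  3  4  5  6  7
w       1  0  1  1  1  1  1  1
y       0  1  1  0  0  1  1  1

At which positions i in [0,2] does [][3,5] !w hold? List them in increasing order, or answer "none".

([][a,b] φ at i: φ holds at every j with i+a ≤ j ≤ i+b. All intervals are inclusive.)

none

Evaluate at each i in [0,2]:
  i=0: ✗ (fails at j=3)
  i=1: ✗ (fails at j=4)
  i=2: ✗ (fails at j=5)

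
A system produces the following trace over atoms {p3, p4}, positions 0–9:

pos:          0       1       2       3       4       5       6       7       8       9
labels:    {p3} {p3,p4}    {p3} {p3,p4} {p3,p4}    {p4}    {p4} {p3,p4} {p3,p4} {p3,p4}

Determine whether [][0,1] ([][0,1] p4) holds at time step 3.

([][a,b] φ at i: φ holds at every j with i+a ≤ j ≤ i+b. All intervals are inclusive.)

True

Check [][0,1] p4 at every j in [3,4]:
  j=3: holds on [3,4]
  j=4: holds on [4,5]
All positions satisfy it → formula holds.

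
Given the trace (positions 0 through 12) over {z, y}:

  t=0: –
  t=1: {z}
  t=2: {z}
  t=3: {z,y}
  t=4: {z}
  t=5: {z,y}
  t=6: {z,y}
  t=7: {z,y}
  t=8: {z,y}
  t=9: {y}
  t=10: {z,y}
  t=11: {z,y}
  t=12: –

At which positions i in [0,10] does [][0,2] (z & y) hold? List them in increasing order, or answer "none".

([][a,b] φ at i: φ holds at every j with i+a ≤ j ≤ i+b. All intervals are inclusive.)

Evaluate at each i in [0,10]:
  i=0: ✗ (fails at j=0)
  i=1: ✗ (fails at j=1)
  i=2: ✗ (fails at j=2)
  i=3: ✗ (fails at j=4)
  i=4: ✗ (fails at j=4)
  i=5: ✓ (all of [5,7])
  i=6: ✓ (all of [6,8])
  i=7: ✗ (fails at j=9)
  i=8: ✗ (fails at j=9)
  i=9: ✗ (fails at j=9)
  i=10: ✗ (fails at j=12)

5, 6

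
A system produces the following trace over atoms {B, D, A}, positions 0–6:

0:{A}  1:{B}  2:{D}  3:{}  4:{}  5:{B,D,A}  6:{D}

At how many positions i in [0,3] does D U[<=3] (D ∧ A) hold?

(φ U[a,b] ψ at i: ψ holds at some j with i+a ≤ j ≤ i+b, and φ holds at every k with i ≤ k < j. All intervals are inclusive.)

0

Evaluate at each i in [0,3]:
  i=0: ✗ (no rhs in [0,3])
  i=1: ✗ (no rhs in [1,4])
  i=2: ✗ (lhs fails at k=3 before rhs at j=5)
  i=3: ✗ (lhs fails at k=3 before rhs at j=5)
Positions where it holds: {} → 0.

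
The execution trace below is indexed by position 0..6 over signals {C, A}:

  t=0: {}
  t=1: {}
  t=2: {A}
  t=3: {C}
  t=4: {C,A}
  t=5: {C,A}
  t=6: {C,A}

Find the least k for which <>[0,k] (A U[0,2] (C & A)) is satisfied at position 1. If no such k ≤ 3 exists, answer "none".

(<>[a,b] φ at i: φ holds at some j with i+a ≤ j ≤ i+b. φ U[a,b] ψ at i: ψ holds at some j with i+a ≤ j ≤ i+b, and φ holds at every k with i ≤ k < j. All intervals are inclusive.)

Scan j = 1,2,… for (A U[0,2] (C & A)):
  j=1: fails
  j=2: fails
  j=3: fails
  j=4: holds
First hit at j=4, so smallest k = 4-1 = 3.

3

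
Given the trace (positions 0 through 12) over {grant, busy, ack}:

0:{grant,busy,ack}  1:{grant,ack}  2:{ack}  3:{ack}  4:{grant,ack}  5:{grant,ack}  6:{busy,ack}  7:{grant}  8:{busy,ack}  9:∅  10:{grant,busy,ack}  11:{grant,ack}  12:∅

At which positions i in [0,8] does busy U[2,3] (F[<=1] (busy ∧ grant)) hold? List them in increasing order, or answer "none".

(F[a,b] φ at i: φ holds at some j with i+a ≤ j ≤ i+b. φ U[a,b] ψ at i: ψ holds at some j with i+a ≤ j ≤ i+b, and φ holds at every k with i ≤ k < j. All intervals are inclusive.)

none

Evaluate at each i in [0,8]:
  i=0: ✗ (no rhs in [2,3])
  i=1: ✗ (no rhs in [3,4])
  i=2: ✗ (no rhs in [4,5])
  i=3: ✗ (no rhs in [5,6])
  i=4: ✗ (no rhs in [6,7])
  i=5: ✗ (no rhs in [7,8])
  i=6: ✗ (lhs fails at k=7 before rhs at j=9)
  i=7: ✗ (lhs fails at k=7 before rhs at j=9)
  i=8: ✗ (lhs fails at k=9 before rhs at j=10)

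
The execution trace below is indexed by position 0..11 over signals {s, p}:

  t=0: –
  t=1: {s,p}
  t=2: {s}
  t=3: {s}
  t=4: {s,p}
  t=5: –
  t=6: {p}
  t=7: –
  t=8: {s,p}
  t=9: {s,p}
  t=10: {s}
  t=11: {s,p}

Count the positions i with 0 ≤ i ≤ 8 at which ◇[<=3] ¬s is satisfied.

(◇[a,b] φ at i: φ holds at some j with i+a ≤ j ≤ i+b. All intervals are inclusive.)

7

Evaluate at each i in [0,8]:
  i=0: ✓ (witness j=0)
  i=1: ✗ (none in [1,4])
  i=2: ✓ (witness j=5)
  i=3: ✓ (witness j=5)
  i=4: ✓ (witness j=5)
  i=5: ✓ (witness j=5)
  i=6: ✓ (witness j=6)
  i=7: ✓ (witness j=7)
  i=8: ✗ (none in [8,11])
Positions where it holds: {0, 2, 3, 4, 5, 6, 7} → 7.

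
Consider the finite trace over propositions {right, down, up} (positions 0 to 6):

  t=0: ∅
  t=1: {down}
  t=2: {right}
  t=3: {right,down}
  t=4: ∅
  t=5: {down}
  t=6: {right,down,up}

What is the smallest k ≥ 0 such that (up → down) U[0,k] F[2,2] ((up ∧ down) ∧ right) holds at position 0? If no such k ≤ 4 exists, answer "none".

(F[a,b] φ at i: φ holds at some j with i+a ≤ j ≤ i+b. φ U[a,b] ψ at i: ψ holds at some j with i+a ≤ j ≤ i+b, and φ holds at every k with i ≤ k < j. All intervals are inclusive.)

Need earliest j ≥ 0 with F[2,2] ((up ∧ down) ∧ right), and (up → down) at every k in [0,j-1].
  j=0: rhs fails.
  j=1: rhs fails.
  j=2: rhs fails.
  j=3: rhs fails.
  j=4: rhs holds; lhs holds on [0,3]. k = 4.

4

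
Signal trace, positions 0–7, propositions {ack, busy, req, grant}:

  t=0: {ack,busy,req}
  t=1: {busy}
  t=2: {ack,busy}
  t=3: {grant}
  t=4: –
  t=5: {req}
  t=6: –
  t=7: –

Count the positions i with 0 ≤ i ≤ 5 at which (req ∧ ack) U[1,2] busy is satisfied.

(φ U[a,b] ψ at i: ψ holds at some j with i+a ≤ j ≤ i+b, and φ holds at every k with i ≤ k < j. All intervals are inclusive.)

1

Evaluate at each i in [0,5]:
  i=0: ✓ (rhs at j=1; lhs holds on [0,0])
  i=1: ✗ (lhs fails at k=1 before rhs at j=2)
  i=2: ✗ (no rhs in [3,4])
  i=3: ✗ (no rhs in [4,5])
  i=4: ✗ (no rhs in [5,6])
  i=5: ✗ (no rhs in [6,7])
Positions where it holds: {0} → 1.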